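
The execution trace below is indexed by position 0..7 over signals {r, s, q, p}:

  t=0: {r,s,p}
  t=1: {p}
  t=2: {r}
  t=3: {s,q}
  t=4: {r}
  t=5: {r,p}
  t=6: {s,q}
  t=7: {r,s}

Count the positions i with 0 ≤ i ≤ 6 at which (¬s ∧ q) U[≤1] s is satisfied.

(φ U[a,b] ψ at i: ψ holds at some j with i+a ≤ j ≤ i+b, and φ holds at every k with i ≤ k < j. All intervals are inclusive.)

3

Evaluate at each i in [0,6]:
  i=0: ✓ (rhs at j=0)
  i=1: ✗ (no rhs in [1,2])
  i=2: ✗ (lhs fails at k=2 before rhs at j=3)
  i=3: ✓ (rhs at j=3)
  i=4: ✗ (no rhs in [4,5])
  i=5: ✗ (lhs fails at k=5 before rhs at j=6)
  i=6: ✓ (rhs at j=6)
Positions where it holds: {0, 3, 6} → 3.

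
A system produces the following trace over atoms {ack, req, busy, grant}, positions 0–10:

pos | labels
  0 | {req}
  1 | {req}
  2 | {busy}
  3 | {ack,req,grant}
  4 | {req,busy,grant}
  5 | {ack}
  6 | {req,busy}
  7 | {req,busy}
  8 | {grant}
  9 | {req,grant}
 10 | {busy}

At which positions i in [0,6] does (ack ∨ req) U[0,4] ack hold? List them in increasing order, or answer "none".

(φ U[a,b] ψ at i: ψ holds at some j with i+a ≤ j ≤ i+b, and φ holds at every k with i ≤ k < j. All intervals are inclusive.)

Evaluate at each i in [0,6]:
  i=0: ✗ (lhs fails at k=2 before rhs at j=3)
  i=1: ✗ (lhs fails at k=2 before rhs at j=3)
  i=2: ✗ (lhs fails at k=2 before rhs at j=3)
  i=3: ✓ (rhs at j=3)
  i=4: ✓ (rhs at j=5; lhs holds on [4,4])
  i=5: ✓ (rhs at j=5)
  i=6: ✗ (no rhs in [6,10])

3, 4, 5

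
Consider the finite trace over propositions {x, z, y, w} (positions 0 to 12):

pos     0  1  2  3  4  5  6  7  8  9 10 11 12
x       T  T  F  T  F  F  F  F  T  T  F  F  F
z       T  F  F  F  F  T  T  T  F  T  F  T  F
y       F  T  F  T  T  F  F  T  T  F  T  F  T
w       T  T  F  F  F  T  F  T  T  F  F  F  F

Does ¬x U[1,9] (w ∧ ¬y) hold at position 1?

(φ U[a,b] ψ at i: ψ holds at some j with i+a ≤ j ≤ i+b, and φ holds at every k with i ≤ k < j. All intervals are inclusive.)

Need some j in [2,10] with (w ∧ ¬y), and ¬x at every k in [1,j-1].
  j=2: (w ∧ ¬y) false.
  j=3: (w ∧ ¬y) false.
  j=4: (w ∧ ¬y) false.
  j=5: (w ∧ ¬y) holds, but ¬x fails at k=1 → not this j.
  j=6: (w ∧ ¬y) false.
  j=7: (w ∧ ¬y) false.
  j=8: (w ∧ ¬y) false.
  j=9: (w ∧ ¬y) false.
  j=10: (w ∧ ¬y) false.
No j in the window works → until fails.

Does not hold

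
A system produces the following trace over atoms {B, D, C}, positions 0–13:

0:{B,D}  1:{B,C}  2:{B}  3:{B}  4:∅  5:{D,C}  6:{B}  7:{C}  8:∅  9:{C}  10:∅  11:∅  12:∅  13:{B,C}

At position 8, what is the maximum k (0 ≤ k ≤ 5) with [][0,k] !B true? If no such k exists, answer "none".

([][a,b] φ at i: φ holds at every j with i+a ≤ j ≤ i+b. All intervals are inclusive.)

!B must hold from j=8 onward; find where it first fails.
  j=8: holds
  j=9: holds
  j=10: holds
  j=11: holds
  j=12: holds
  j=13: fails
Holds on [8,12], so largest k = 4.

4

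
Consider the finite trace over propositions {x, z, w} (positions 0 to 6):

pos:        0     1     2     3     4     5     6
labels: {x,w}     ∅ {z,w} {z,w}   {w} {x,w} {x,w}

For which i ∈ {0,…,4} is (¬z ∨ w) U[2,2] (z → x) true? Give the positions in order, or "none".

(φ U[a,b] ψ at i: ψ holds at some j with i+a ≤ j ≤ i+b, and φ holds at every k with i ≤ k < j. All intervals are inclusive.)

Evaluate at each i in [0,4]:
  i=0: ✗ (no rhs in [2,2])
  i=1: ✗ (no rhs in [3,3])
  i=2: ✓ (rhs at j=4; lhs holds on [2,3])
  i=3: ✓ (rhs at j=5; lhs holds on [3,4])
  i=4: ✓ (rhs at j=6; lhs holds on [4,5])

2, 3, 4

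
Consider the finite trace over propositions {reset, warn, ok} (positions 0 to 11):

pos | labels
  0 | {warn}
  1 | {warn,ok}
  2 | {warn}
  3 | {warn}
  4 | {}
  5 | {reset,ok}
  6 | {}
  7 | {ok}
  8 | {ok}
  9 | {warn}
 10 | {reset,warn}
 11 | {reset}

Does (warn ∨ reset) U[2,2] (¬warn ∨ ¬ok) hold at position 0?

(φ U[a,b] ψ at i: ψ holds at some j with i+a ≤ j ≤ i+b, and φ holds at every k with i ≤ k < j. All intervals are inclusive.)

Need some j in [2,2] with (¬warn ∨ ¬ok), and (warn ∨ reset) at every k in [0,j-1].
  j=2: (¬warn ∨ ¬ok) holds; (warn ∨ reset) holds at every k in [0,1] → satisfied.

Yes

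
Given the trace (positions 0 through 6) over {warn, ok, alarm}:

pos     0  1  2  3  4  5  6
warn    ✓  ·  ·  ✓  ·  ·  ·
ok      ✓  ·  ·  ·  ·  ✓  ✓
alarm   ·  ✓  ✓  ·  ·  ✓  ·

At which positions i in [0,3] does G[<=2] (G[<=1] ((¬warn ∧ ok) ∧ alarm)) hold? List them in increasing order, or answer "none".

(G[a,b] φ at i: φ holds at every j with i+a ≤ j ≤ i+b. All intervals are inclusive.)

Evaluate at each i in [0,3]:
  i=0: ✗ (fails at j=0)
  i=1: ✗ (fails at j=1)
  i=2: ✗ (fails at j=2)
  i=3: ✗ (fails at j=3)

none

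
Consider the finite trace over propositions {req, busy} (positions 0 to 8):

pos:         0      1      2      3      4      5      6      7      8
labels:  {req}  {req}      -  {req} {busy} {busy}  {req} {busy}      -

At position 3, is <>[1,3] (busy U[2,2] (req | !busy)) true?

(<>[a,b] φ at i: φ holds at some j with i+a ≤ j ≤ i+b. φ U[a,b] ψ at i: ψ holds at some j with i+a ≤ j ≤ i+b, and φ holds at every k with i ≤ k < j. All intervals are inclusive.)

Yes

Check (busy U[2,2] (req | !busy)) at each j in [4,6]:
  j=4: holds
  j=5: fails
  j=6: fails
Found at j=4 → formula holds.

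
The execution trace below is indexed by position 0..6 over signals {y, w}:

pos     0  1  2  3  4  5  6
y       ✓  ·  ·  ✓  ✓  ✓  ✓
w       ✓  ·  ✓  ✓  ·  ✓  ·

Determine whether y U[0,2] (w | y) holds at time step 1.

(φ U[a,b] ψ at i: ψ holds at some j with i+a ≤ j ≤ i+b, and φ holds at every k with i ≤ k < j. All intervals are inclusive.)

Need some j in [1,3] with (w | y), and y at every k in [1,j-1].
  j=1: (w | y) false.
  j=2: (w | y) holds, but y fails at k=1 → not this j.
  j=3: (w | y) holds, but y fails at k=1 → not this j.
No j in the window works → until fails.

No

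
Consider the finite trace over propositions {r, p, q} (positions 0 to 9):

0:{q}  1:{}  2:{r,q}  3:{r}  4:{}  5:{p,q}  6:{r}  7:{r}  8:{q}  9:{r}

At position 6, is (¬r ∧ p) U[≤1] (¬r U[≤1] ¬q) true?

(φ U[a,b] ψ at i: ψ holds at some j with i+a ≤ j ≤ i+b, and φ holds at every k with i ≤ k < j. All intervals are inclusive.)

True

Need some j in [6,7] with (¬r U[≤1] ¬q), and (¬r ∧ p) at every k in [6,j-1].
  j=6: (¬r U[≤1] ¬q) holds; no prefix to check → satisfied.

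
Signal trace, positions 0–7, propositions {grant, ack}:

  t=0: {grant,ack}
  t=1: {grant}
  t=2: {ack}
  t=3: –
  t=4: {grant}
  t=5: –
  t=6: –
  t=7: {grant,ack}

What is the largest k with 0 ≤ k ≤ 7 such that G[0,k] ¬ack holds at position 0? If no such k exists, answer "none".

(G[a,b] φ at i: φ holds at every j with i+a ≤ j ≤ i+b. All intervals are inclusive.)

none

¬ack must hold from j=0 onward; find where it first fails.
  j=0: fails → no k works.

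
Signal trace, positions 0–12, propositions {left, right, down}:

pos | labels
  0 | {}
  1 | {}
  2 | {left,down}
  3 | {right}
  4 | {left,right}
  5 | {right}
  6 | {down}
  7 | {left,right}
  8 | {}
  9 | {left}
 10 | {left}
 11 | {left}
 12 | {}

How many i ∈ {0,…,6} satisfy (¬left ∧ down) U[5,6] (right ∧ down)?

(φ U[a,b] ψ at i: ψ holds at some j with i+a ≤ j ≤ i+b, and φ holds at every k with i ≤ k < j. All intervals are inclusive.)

0

Evaluate at each i in [0,6]:
  i=0: ✗ (no rhs in [5,6])
  i=1: ✗ (no rhs in [6,7])
  i=2: ✗ (no rhs in [7,8])
  i=3: ✗ (no rhs in [8,9])
  i=4: ✗ (no rhs in [9,10])
  i=5: ✗ (no rhs in [10,11])
  i=6: ✗ (no rhs in [11,12])
Positions where it holds: {} → 0.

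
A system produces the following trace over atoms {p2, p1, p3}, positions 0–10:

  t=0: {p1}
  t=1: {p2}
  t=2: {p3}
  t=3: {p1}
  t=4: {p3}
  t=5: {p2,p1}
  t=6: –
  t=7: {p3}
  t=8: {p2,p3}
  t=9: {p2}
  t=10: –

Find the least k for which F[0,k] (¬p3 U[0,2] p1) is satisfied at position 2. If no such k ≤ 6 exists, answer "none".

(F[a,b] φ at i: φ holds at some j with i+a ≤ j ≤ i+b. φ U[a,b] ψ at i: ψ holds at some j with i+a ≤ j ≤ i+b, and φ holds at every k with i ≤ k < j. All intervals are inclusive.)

1

Scan j = 2,3,… for (¬p3 U[0,2] p1):
  j=2: fails
  j=3: holds
First hit at j=3, so smallest k = 3-2 = 1.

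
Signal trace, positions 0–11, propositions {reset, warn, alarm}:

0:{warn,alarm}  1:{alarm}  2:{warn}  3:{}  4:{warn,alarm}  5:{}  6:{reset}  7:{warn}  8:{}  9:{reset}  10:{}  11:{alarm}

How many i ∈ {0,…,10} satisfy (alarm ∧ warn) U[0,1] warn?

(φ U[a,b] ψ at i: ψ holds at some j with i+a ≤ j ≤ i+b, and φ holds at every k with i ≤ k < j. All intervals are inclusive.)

Evaluate at each i in [0,10]:
  i=0: ✓ (rhs at j=0)
  i=1: ✗ (lhs fails at k=1 before rhs at j=2)
  i=2: ✓ (rhs at j=2)
  i=3: ✗ (lhs fails at k=3 before rhs at j=4)
  i=4: ✓ (rhs at j=4)
  i=5: ✗ (no rhs in [5,6])
  i=6: ✗ (lhs fails at k=6 before rhs at j=7)
  i=7: ✓ (rhs at j=7)
  i=8: ✗ (no rhs in [8,9])
  i=9: ✗ (no rhs in [9,10])
  i=10: ✗ (no rhs in [10,11])
Positions where it holds: {0, 2, 4, 7} → 4.

4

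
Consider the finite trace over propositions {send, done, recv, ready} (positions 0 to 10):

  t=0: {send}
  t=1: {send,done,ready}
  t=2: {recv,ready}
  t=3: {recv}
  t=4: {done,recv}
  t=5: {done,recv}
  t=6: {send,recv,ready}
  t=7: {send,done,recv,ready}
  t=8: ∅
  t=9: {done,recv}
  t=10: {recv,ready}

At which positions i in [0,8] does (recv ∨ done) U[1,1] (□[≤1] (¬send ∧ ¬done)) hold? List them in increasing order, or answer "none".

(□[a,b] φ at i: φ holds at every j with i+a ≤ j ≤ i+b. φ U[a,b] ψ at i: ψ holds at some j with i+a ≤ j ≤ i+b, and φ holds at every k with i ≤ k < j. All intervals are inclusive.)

1

Evaluate at each i in [0,8]:
  i=0: ✗ (no rhs in [1,1])
  i=1: ✓ (rhs at j=2; lhs holds on [1,1])
  i=2: ✗ (no rhs in [3,3])
  i=3: ✗ (no rhs in [4,4])
  i=4: ✗ (no rhs in [5,5])
  i=5: ✗ (no rhs in [6,6])
  i=6: ✗ (no rhs in [7,7])
  i=7: ✗ (no rhs in [8,8])
  i=8: ✗ (no rhs in [9,9])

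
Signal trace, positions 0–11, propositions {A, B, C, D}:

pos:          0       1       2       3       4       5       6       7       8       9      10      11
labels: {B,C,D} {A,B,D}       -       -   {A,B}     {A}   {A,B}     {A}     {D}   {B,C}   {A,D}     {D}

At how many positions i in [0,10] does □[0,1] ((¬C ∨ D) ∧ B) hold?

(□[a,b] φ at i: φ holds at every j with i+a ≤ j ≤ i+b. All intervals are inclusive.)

1

Evaluate at each i in [0,10]:
  i=0: ✓ (all of [0,1])
  i=1: ✗ (fails at j=2)
  i=2: ✗ (fails at j=2)
  i=3: ✗ (fails at j=3)
  i=4: ✗ (fails at j=5)
  i=5: ✗ (fails at j=5)
  i=6: ✗ (fails at j=7)
  i=7: ✗ (fails at j=7)
  i=8: ✗ (fails at j=8)
  i=9: ✗ (fails at j=9)
  i=10: ✗ (fails at j=10)
Positions where it holds: {0} → 1.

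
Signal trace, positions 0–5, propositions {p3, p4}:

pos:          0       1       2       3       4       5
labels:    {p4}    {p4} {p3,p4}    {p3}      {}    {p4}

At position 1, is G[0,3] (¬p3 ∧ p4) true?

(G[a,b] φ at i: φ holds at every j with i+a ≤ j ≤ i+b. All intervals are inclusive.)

Check (¬p3 ∧ p4) at every j in [1,4]:
  j=1: true
  j=2: false
  j=3: false
  j=4: false
Fails at j=2 → formula fails.

No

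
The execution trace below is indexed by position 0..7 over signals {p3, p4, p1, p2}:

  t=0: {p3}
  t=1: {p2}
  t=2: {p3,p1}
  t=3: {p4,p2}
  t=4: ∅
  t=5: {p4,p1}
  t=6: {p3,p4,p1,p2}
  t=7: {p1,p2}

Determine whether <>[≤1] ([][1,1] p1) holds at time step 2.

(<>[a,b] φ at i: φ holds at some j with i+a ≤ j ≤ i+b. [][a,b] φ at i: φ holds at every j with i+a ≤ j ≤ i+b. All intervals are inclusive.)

No

Check [][1,1] p1 at each j in [2,3]:
  j=2: fails at 3
  j=3: fails at 4
No position in the window satisfies it → formula fails.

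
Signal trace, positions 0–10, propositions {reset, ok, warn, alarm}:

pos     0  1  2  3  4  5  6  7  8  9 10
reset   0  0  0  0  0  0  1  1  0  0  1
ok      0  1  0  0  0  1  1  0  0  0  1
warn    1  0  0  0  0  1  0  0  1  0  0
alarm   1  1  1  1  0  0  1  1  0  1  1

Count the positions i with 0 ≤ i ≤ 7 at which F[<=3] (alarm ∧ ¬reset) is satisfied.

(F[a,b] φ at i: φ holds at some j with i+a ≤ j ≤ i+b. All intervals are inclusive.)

Evaluate at each i in [0,7]:
  i=0: ✓ (witness j=0)
  i=1: ✓ (witness j=1)
  i=2: ✓ (witness j=2)
  i=3: ✓ (witness j=3)
  i=4: ✗ (none in [4,7])
  i=5: ✗ (none in [5,8])
  i=6: ✓ (witness j=9)
  i=7: ✓ (witness j=9)
Positions where it holds: {0, 1, 2, 3, 6, 7} → 6.

6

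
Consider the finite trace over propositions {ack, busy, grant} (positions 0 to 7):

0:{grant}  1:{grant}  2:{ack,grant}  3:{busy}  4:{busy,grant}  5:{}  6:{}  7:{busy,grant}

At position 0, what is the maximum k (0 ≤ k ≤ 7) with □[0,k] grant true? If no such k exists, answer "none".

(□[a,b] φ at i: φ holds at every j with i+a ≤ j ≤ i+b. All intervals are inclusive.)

grant must hold from j=0 onward; find where it first fails.
  j=0: holds
  j=1: holds
  j=2: holds
  j=3: fails
Holds on [0,2], so largest k = 2.

2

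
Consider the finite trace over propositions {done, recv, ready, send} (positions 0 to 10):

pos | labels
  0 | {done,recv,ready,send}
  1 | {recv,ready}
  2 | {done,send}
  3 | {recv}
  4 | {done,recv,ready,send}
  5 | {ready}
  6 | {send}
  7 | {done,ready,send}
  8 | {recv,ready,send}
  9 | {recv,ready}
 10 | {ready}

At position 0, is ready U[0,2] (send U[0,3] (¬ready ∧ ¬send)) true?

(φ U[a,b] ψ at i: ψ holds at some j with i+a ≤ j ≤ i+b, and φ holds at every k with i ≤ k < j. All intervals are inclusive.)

Need some j in [0,2] with (send U[0,3] (¬ready ∧ ¬send)), and ready at every k in [0,j-1].
  j=0: (send U[0,3] (¬ready ∧ ¬send)) — fails.
  j=1: (send U[0,3] (¬ready ∧ ¬send)) — fails.
  j=2: (send U[0,3] (¬ready ∧ ¬send)) holds; ready holds at every k in [0,1] → satisfied.

Yes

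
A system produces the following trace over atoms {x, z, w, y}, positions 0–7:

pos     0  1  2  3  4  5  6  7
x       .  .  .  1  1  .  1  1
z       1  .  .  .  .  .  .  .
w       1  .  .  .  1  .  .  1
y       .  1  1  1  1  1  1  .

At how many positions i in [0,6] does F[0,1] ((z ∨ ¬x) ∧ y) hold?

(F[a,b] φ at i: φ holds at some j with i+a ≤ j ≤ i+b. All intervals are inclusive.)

5

Evaluate at each i in [0,6]:
  i=0: ✓ (witness j=1)
  i=1: ✓ (witness j=1)
  i=2: ✓ (witness j=2)
  i=3: ✗ (none in [3,4])
  i=4: ✓ (witness j=5)
  i=5: ✓ (witness j=5)
  i=6: ✗ (none in [6,7])
Positions where it holds: {0, 1, 2, 4, 5} → 5.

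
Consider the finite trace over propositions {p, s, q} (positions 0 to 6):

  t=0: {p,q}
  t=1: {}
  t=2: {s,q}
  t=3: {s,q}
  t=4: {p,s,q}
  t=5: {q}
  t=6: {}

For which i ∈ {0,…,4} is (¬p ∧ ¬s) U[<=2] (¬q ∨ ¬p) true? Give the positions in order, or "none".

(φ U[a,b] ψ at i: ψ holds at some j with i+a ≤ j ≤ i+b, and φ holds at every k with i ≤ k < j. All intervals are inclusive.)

1, 2, 3

Evaluate at each i in [0,4]:
  i=0: ✗ (lhs fails at k=0 before rhs at j=1)
  i=1: ✓ (rhs at j=1)
  i=2: ✓ (rhs at j=2)
  i=3: ✓ (rhs at j=3)
  i=4: ✗ (lhs fails at k=4 before rhs at j=5)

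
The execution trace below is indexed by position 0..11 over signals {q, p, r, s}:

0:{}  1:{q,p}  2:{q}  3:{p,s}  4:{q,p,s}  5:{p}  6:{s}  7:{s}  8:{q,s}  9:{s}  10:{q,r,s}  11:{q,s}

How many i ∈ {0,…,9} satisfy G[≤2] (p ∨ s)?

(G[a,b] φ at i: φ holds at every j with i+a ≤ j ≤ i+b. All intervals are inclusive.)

Evaluate at each i in [0,9]:
  i=0: ✗ (fails at j=0)
  i=1: ✗ (fails at j=2)
  i=2: ✗ (fails at j=2)
  i=3: ✓ (all of [3,5])
  i=4: ✓ (all of [4,6])
  i=5: ✓ (all of [5,7])
  i=6: ✓ (all of [6,8])
  i=7: ✓ (all of [7,9])
  i=8: ✓ (all of [8,10])
  i=9: ✓ (all of [9,11])
Positions where it holds: {3, 4, 5, 6, 7, 8, 9} → 7.

7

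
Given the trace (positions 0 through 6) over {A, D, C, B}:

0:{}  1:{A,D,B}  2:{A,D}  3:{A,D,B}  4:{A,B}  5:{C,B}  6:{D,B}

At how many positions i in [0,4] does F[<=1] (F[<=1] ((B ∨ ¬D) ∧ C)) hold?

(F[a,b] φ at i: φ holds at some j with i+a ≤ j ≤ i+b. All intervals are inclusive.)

2

Evaluate at each i in [0,4]:
  i=0: ✗ (none in [0,1])
  i=1: ✗ (none in [1,2])
  i=2: ✗ (none in [2,3])
  i=3: ✓ (witness j=4)
  i=4: ✓ (witness j=4)
Positions where it holds: {3, 4} → 2.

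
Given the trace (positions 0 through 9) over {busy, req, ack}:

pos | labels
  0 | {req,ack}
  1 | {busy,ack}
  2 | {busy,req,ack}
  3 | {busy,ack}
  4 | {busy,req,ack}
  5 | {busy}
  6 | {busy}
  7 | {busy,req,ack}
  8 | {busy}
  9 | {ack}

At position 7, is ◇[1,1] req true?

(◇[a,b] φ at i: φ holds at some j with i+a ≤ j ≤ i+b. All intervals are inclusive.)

Does not hold

Check req at each j in [8,8]:
  j=8: false
No position in the window satisfies it → formula fails.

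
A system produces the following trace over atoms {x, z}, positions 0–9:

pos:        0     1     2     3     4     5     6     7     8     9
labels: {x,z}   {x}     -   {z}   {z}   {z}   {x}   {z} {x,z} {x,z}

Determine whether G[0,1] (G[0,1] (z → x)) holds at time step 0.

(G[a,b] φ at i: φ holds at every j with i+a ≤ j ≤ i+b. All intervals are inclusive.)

True

Check G[0,1] (z → x) at every j in [0,1]:
  j=0: holds on [0,1]
  j=1: holds on [1,2]
All positions satisfy it → formula holds.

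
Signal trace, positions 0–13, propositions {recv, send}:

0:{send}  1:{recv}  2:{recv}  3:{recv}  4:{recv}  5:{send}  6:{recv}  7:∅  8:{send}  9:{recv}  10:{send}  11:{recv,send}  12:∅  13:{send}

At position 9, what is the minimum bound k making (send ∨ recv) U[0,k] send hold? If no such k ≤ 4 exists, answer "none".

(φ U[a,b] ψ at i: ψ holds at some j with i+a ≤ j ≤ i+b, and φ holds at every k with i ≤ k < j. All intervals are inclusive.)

Need earliest j ≥ 9 with send, and (send ∨ recv) at every k in [9,j-1].
  j=9: rhs fails.
  j=10: rhs holds; lhs holds on [9,9]. k = 1.

1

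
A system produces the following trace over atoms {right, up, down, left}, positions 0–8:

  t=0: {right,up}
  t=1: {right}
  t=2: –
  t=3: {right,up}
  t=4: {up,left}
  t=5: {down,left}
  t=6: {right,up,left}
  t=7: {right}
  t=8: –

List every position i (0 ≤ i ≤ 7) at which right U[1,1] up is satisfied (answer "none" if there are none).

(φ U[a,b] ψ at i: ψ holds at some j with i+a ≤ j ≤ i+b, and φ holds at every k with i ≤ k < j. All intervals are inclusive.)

Evaluate at each i in [0,7]:
  i=0: ✗ (no rhs in [1,1])
  i=1: ✗ (no rhs in [2,2])
  i=2: ✗ (lhs fails at k=2 before rhs at j=3)
  i=3: ✓ (rhs at j=4; lhs holds on [3,3])
  i=4: ✗ (no rhs in [5,5])
  i=5: ✗ (lhs fails at k=5 before rhs at j=6)
  i=6: ✗ (no rhs in [7,7])
  i=7: ✗ (no rhs in [8,8])

3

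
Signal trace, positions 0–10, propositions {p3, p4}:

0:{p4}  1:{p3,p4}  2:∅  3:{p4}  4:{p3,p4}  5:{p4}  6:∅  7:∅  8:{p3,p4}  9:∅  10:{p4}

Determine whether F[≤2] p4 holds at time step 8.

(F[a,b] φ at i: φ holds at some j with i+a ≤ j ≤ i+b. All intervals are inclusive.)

True

Check p4 at each j in [8,10]:
  j=8: true
  j=9: false
  j=10: true
Found at j=8 → formula holds.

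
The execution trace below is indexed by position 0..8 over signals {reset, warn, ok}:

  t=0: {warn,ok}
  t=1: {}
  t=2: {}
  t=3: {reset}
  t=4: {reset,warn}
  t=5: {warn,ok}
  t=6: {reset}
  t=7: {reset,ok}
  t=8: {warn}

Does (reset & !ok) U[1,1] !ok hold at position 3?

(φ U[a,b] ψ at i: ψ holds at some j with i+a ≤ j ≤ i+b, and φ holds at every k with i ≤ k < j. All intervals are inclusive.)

Need some j in [4,4] with !ok, and (reset & !ok) at every k in [3,j-1].
  j=4: !ok holds; (reset & !ok) holds at every k in [3,3] → satisfied.

Yes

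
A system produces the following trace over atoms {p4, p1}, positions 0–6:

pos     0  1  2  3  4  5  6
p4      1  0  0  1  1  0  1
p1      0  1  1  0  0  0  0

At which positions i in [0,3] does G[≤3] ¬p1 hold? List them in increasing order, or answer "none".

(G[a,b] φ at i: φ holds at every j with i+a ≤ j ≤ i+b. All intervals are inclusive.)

3

Evaluate at each i in [0,3]:
  i=0: ✗ (fails at j=1)
  i=1: ✗ (fails at j=1)
  i=2: ✗ (fails at j=2)
  i=3: ✓ (all of [3,6])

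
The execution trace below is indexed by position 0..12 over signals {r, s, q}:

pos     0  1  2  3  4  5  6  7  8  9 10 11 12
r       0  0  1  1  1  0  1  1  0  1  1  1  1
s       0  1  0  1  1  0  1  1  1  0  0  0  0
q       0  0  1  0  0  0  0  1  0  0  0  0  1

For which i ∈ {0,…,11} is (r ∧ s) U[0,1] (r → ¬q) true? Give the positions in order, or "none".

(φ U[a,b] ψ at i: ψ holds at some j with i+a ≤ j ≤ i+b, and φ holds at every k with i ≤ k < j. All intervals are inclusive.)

Evaluate at each i in [0,11]:
  i=0: ✓ (rhs at j=0)
  i=1: ✓ (rhs at j=1)
  i=2: ✗ (lhs fails at k=2 before rhs at j=3)
  i=3: ✓ (rhs at j=3)
  i=4: ✓ (rhs at j=4)
  i=5: ✓ (rhs at j=5)
  i=6: ✓ (rhs at j=6)
  i=7: ✓ (rhs at j=8; lhs holds on [7,7])
  i=8: ✓ (rhs at j=8)
  i=9: ✓ (rhs at j=9)
  i=10: ✓ (rhs at j=10)
  i=11: ✓ (rhs at j=11)

0, 1, 3, 4, 5, 6, 7, 8, 9, 10, 11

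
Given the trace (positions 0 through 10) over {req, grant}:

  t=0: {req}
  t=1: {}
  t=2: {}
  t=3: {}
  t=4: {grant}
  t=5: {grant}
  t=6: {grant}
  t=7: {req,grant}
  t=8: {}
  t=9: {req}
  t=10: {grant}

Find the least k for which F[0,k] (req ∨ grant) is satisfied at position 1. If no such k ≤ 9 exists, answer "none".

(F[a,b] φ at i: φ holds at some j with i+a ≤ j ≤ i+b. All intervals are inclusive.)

3

Scan j = 1,2,… for (req ∨ grant):
  j=1: fails
  j=2: fails
  j=3: fails
  j=4: holds
First hit at j=4, so smallest k = 4-1 = 3.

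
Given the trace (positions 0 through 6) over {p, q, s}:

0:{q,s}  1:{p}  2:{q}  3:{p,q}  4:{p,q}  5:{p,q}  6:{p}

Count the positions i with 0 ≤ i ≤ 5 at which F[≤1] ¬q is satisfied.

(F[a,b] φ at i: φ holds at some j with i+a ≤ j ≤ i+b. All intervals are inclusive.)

Evaluate at each i in [0,5]:
  i=0: ✓ (witness j=1)
  i=1: ✓ (witness j=1)
  i=2: ✗ (none in [2,3])
  i=3: ✗ (none in [3,4])
  i=4: ✗ (none in [4,5])
  i=5: ✓ (witness j=6)
Positions where it holds: {0, 1, 5} → 3.

3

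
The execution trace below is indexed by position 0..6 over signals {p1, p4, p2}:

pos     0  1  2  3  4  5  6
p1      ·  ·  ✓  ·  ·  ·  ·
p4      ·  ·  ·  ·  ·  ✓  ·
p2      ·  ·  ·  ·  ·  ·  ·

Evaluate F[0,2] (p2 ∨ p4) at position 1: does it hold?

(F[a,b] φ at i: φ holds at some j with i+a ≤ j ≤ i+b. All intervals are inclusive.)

Check (p2 ∨ p4) at each j in [1,3]:
  j=1: false
  j=2: false
  j=3: false
No position in the window satisfies it → formula fails.

No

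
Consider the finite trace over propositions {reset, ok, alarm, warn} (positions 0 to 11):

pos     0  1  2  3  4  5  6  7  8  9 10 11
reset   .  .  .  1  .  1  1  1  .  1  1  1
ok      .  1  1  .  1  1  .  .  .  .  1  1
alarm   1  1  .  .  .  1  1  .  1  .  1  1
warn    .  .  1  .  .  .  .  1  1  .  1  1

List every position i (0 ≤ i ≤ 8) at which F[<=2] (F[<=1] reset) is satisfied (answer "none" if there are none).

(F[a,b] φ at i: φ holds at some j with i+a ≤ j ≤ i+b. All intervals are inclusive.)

Evaluate at each i in [0,8]:
  i=0: ✓ (witness j=2)
  i=1: ✓ (witness j=2)
  i=2: ✓ (witness j=2)
  i=3: ✓ (witness j=3)
  i=4: ✓ (witness j=4)
  i=5: ✓ (witness j=5)
  i=6: ✓ (witness j=6)
  i=7: ✓ (witness j=7)
  i=8: ✓ (witness j=8)

0, 1, 2, 3, 4, 5, 6, 7, 8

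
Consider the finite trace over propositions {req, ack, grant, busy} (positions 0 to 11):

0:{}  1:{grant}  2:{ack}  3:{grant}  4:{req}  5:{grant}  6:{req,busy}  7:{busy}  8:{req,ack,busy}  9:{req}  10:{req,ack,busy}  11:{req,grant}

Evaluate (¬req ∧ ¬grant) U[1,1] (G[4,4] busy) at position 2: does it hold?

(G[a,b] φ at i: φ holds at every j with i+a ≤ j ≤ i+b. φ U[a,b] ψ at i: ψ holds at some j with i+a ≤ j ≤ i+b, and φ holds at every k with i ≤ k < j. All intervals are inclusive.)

Need some j in [3,3] with G[4,4] busy, and (¬req ∧ ¬grant) at every k in [2,j-1].
  j=3: G[4,4] busy holds; (¬req ∧ ¬grant) holds at every k in [2,2] → satisfied.

True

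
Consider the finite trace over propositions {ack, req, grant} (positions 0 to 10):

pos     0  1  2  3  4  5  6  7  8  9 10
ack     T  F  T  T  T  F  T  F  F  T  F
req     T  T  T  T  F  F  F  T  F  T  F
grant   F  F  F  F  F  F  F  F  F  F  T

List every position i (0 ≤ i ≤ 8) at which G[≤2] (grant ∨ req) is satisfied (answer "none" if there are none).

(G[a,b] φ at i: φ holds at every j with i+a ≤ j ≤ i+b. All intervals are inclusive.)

0, 1

Evaluate at each i in [0,8]:
  i=0: ✓ (all of [0,2])
  i=1: ✓ (all of [1,3])
  i=2: ✗ (fails at j=4)
  i=3: ✗ (fails at j=4)
  i=4: ✗ (fails at j=4)
  i=5: ✗ (fails at j=5)
  i=6: ✗ (fails at j=6)
  i=7: ✗ (fails at j=8)
  i=8: ✗ (fails at j=8)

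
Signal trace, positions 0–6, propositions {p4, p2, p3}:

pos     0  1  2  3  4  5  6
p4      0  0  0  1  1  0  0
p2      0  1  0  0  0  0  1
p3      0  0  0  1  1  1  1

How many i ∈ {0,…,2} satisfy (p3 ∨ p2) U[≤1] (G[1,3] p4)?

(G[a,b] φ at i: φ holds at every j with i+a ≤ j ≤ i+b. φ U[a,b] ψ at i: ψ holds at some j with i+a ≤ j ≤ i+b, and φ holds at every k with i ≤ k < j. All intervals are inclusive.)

0

Evaluate at each i in [0,2]:
  i=0: ✗ (no rhs in [0,1])
  i=1: ✗ (no rhs in [1,2])
  i=2: ✗ (no rhs in [2,3])
Positions where it holds: {} → 0.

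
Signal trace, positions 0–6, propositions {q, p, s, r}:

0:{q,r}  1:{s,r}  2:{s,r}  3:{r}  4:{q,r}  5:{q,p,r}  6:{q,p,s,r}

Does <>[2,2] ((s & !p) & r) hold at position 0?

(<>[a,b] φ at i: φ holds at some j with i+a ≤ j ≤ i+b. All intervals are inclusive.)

Check ((s & !p) & r) at each j in [2,2]:
  j=2: true
Found at j=2 → formula holds.

Yes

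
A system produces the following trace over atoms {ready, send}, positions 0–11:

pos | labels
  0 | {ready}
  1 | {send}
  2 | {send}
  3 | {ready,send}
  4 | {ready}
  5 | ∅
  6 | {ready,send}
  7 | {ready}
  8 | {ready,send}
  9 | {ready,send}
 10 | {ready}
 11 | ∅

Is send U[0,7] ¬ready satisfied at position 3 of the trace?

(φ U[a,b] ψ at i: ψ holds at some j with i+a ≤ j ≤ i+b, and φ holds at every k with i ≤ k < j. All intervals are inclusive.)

Need some j in [3,10] with ¬ready, and send at every k in [3,j-1].
  j=3: ¬ready false.
  j=4: ¬ready false.
  j=5: ¬ready holds, but send fails at k=4 → not this j.
  j=6: ¬ready false.
  j=7: ¬ready false.
  j=8: ¬ready false.
  j=9: ¬ready false.
  j=10: ¬ready false.
No j in the window works → until fails.

No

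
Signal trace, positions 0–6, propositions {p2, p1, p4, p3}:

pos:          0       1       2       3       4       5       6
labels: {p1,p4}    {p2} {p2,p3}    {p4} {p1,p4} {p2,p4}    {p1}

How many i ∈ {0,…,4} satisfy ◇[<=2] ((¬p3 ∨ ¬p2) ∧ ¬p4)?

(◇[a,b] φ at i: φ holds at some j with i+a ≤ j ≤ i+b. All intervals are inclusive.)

Evaluate at each i in [0,4]:
  i=0: ✓ (witness j=1)
  i=1: ✓ (witness j=1)
  i=2: ✗ (none in [2,4])
  i=3: ✗ (none in [3,5])
  i=4: ✓ (witness j=6)
Positions where it holds: {0, 1, 4} → 3.

3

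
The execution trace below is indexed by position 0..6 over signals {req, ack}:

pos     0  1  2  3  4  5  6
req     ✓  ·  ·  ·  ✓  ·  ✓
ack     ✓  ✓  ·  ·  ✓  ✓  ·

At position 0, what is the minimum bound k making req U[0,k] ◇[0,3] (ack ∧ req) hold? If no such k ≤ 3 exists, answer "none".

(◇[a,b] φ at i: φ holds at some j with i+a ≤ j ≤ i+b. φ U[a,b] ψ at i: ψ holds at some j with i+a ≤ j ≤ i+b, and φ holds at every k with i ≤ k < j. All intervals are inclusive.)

0

Need earliest j ≥ 0 with ◇[0,3] (ack ∧ req), and req at every k in [0,j-1].
  j=0: rhs holds (empty prefix). k = 0.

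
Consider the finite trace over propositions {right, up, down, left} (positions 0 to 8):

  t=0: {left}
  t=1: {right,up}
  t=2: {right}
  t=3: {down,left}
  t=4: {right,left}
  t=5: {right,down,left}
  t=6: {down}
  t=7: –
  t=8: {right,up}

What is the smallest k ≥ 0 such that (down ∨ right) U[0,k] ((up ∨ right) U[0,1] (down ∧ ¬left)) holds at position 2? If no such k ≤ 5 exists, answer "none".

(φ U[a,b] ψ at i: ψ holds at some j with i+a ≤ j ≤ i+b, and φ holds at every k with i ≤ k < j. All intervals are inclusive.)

3

Need earliest j ≥ 2 with ((up ∨ right) U[0,1] (down ∧ ¬left)), and (down ∨ right) at every k in [2,j-1].
  j=2: rhs fails.
  j=3: rhs fails.
  j=4: rhs fails.
  j=5: rhs holds; lhs holds on [2,4]. k = 3.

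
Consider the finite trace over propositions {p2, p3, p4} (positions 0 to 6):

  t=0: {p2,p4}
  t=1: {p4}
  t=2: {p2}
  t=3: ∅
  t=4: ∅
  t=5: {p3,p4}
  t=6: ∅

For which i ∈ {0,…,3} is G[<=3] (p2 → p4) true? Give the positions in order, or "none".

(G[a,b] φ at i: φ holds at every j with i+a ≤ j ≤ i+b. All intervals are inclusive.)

Evaluate at each i in [0,3]:
  i=0: ✗ (fails at j=2)
  i=1: ✗ (fails at j=2)
  i=2: ✗ (fails at j=2)
  i=3: ✓ (all of [3,6])

3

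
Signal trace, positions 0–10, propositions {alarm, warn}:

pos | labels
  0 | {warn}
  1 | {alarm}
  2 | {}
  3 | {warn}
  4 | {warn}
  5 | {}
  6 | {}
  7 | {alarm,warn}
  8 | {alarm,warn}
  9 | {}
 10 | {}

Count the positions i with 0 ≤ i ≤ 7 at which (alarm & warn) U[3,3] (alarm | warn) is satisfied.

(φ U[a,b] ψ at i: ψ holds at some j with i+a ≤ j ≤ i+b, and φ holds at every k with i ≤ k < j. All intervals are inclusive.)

0

Evaluate at each i in [0,7]:
  i=0: ✗ (lhs fails at k=0 before rhs at j=3)
  i=1: ✗ (lhs fails at k=1 before rhs at j=4)
  i=2: ✗ (no rhs in [5,5])
  i=3: ✗ (no rhs in [6,6])
  i=4: ✗ (lhs fails at k=4 before rhs at j=7)
  i=5: ✗ (lhs fails at k=5 before rhs at j=8)
  i=6: ✗ (no rhs in [9,9])
  i=7: ✗ (no rhs in [10,10])
Positions where it holds: {} → 0.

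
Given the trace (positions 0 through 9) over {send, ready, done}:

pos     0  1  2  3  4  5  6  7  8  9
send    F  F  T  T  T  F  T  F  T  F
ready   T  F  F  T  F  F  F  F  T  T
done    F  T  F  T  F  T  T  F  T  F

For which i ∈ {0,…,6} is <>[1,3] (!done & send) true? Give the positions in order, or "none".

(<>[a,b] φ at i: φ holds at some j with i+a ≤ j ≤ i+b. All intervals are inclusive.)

0, 1, 2, 3

Evaluate at each i in [0,6]:
  i=0: ✓ (witness j=2)
  i=1: ✓ (witness j=2)
  i=2: ✓ (witness j=4)
  i=3: ✓ (witness j=4)
  i=4: ✗ (none in [5,7])
  i=5: ✗ (none in [6,8])
  i=6: ✗ (none in [7,9])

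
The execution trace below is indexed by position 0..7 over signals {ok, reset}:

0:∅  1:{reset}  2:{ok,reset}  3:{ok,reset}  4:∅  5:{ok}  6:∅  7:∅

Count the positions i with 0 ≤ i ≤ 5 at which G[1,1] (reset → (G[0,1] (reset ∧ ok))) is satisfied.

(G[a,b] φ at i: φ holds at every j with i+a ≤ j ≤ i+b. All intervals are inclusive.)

4

Evaluate at each i in [0,5]:
  i=0: ✗ (fails at j=1)
  i=1: ✓ (all of [2,2])
  i=2: ✗ (fails at j=3)
  i=3: ✓ (all of [4,4])
  i=4: ✓ (all of [5,5])
  i=5: ✓ (all of [6,6])
Positions where it holds: {1, 3, 4, 5} → 4.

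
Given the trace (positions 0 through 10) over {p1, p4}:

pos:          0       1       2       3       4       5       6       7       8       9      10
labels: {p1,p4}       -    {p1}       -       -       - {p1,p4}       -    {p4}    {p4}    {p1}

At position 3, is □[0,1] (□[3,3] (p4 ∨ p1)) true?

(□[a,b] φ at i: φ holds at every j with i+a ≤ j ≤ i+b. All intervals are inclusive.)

No

Check □[3,3] (p4 ∨ p1) at every j in [3,4]:
  j=3: holds on [6,6]
  j=4: fails at 7
Fails at j=4 → formula fails.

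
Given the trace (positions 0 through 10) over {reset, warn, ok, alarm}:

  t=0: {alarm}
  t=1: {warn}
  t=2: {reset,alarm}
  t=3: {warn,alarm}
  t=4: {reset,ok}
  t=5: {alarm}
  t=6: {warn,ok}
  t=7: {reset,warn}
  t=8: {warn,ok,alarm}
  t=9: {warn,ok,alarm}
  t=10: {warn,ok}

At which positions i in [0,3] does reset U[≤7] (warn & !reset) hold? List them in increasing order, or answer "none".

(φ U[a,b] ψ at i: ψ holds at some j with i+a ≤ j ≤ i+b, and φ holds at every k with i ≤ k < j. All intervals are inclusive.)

Evaluate at each i in [0,3]:
  i=0: ✗ (lhs fails at k=0 before rhs at j=1)
  i=1: ✓ (rhs at j=1)
  i=2: ✓ (rhs at j=3; lhs holds on [2,2])
  i=3: ✓ (rhs at j=3)

1, 2, 3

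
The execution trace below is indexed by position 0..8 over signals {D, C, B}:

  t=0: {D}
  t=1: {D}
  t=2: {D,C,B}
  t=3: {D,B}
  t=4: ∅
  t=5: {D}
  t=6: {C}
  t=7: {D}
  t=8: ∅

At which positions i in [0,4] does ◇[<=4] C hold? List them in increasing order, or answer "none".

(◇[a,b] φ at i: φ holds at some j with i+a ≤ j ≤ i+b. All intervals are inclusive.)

Evaluate at each i in [0,4]:
  i=0: ✓ (witness j=2)
  i=1: ✓ (witness j=2)
  i=2: ✓ (witness j=2)
  i=3: ✓ (witness j=6)
  i=4: ✓ (witness j=6)

0, 1, 2, 3, 4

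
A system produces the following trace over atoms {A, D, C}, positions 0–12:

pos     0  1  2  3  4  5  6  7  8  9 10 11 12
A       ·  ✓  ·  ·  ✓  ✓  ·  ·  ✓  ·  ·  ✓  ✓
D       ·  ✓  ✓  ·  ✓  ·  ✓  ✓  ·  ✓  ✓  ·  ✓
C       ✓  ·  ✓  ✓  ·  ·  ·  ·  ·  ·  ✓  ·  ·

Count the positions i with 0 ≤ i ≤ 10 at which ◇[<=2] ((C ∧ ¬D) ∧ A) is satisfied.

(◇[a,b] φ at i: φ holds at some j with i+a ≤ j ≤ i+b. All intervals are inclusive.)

0

Evaluate at each i in [0,10]:
  i=0: ✗ (none in [0,2])
  i=1: ✗ (none in [1,3])
  i=2: ✗ (none in [2,4])
  i=3: ✗ (none in [3,5])
  i=4: ✗ (none in [4,6])
  i=5: ✗ (none in [5,7])
  i=6: ✗ (none in [6,8])
  i=7: ✗ (none in [7,9])
  i=8: ✗ (none in [8,10])
  i=9: ✗ (none in [9,11])
  i=10: ✗ (none in [10,12])
Positions where it holds: {} → 0.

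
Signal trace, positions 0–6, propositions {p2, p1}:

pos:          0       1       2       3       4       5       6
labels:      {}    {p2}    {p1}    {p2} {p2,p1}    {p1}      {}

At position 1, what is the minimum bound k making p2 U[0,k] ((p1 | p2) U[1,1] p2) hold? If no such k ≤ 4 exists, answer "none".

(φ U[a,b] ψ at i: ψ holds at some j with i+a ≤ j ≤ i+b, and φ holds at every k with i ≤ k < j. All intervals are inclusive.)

Need earliest j ≥ 1 with ((p1 | p2) U[1,1] p2), and p2 at every k in [1,j-1].
  j=1: rhs fails.
  j=2: rhs holds; lhs holds on [1,1]. k = 1.

1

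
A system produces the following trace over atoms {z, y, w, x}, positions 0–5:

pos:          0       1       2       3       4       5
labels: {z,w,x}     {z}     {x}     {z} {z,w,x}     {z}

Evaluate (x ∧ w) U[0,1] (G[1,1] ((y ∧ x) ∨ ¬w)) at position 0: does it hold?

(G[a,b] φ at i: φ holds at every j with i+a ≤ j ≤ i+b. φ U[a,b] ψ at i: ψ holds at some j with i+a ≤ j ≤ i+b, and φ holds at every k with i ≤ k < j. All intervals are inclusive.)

Need some j in [0,1] with G[1,1] ((y ∧ x) ∨ ¬w), and (x ∧ w) at every k in [0,j-1].
  j=0: G[1,1] ((y ∧ x) ∨ ¬w) holds; no prefix to check → satisfied.

True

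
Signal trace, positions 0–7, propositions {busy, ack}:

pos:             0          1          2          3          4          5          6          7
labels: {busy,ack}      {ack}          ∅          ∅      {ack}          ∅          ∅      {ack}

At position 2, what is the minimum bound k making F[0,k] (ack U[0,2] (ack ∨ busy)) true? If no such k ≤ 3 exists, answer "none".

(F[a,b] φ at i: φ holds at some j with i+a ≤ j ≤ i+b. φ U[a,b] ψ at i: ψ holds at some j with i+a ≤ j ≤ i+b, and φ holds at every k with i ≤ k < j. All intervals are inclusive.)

Scan j = 2,3,… for (ack U[0,2] (ack ∨ busy)):
  j=2: fails
  j=3: fails
  j=4: holds
First hit at j=4, so smallest k = 4-2 = 2.

2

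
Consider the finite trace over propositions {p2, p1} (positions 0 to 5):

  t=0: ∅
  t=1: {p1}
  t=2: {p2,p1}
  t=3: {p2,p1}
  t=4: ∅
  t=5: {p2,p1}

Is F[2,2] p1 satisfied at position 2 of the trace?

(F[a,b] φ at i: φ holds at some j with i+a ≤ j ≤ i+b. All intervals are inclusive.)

Does not hold

Check p1 at each j in [4,4]:
  j=4: false
No position in the window satisfies it → formula fails.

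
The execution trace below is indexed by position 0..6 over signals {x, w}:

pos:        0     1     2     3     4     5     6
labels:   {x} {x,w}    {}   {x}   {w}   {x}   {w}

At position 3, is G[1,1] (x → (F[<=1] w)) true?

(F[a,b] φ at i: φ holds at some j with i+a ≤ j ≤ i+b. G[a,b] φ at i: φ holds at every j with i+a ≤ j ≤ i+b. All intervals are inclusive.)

Check (x → (F[<=1] w)) at every j in [4,4]:
  j=4: antecedent false → ✓
All positions satisfy it → formula holds.

Yes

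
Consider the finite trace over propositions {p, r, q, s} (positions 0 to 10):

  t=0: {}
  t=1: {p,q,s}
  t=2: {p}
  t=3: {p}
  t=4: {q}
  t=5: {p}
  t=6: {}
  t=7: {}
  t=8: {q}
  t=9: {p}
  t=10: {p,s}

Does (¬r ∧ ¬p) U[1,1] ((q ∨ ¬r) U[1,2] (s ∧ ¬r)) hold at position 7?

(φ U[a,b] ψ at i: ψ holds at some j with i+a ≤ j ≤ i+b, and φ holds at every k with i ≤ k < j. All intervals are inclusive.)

Yes

Need some j in [8,8] with ((q ∨ ¬r) U[1,2] (s ∧ ¬r)), and (¬r ∧ ¬p) at every k in [7,j-1].
  j=8: ((q ∨ ¬r) U[1,2] (s ∧ ¬r)) holds; (¬r ∧ ¬p) holds at every k in [7,7] → satisfied.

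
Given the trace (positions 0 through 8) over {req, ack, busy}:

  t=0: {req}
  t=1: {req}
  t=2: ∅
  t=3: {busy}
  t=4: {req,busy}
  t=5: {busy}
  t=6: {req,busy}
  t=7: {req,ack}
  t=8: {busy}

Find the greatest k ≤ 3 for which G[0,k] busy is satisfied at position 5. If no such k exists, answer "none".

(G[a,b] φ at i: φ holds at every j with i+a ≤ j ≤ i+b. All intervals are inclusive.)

1

busy must hold from j=5 onward; find where it first fails.
  j=5: holds
  j=6: holds
  j=7: fails
Holds on [5,6], so largest k = 1.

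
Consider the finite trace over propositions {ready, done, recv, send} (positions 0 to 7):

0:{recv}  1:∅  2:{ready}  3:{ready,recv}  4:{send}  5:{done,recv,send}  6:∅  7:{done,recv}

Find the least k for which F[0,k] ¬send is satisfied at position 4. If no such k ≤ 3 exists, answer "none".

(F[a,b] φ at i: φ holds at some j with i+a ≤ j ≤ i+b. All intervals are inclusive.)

2

Scan j = 4,5,… for ¬send:
  j=4: fails
  j=5: fails
  j=6: holds
First hit at j=6, so smallest k = 6-4 = 2.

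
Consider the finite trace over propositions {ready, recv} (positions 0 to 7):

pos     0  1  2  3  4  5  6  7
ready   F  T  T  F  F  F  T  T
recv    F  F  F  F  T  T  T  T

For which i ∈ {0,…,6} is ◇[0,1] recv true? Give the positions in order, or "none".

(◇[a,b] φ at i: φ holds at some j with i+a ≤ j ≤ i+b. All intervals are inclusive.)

3, 4, 5, 6

Evaluate at each i in [0,6]:
  i=0: ✗ (none in [0,1])
  i=1: ✗ (none in [1,2])
  i=2: ✗ (none in [2,3])
  i=3: ✓ (witness j=4)
  i=4: ✓ (witness j=4)
  i=5: ✓ (witness j=5)
  i=6: ✓ (witness j=6)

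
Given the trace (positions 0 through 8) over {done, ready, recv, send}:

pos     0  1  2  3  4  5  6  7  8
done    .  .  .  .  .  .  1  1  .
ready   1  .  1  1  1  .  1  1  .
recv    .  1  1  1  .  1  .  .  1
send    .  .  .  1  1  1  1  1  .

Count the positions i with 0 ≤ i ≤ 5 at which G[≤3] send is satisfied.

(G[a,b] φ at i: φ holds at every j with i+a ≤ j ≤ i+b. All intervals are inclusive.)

Evaluate at each i in [0,5]:
  i=0: ✗ (fails at j=0)
  i=1: ✗ (fails at j=1)
  i=2: ✗ (fails at j=2)
  i=3: ✓ (all of [3,6])
  i=4: ✓ (all of [4,7])
  i=5: ✗ (fails at j=8)
Positions where it holds: {3, 4} → 2.

2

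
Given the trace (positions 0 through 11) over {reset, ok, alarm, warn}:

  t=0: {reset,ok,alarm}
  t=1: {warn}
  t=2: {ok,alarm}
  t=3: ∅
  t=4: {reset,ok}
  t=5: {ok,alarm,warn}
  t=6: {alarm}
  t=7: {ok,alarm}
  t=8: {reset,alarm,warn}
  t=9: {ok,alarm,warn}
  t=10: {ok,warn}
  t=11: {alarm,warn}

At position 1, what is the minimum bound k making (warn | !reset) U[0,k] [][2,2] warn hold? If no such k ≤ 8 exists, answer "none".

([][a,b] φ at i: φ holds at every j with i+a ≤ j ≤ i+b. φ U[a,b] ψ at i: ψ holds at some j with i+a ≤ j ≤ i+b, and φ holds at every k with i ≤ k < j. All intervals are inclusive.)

2

Need earliest j ≥ 1 with [][2,2] warn, and (warn | !reset) at every k in [1,j-1].
  j=1: rhs fails.
  j=2: rhs fails.
  j=3: rhs holds; lhs holds on [1,2]. k = 2.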